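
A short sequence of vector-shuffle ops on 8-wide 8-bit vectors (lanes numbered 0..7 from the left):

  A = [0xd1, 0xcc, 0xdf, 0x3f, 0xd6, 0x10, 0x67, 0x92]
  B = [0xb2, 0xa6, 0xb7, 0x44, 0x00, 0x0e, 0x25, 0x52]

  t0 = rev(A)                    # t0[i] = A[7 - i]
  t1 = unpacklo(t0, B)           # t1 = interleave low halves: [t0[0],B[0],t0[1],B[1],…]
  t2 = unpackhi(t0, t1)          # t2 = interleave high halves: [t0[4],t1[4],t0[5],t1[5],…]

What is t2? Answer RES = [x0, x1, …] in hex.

  t0: 92 67 10 d6 3f df cc d1
  t1: 92 b2 67 a6 10 b7 d6 44
  t2: 3f 10 df b7 cc d6 d1 44

RES = [ 0x3f  0x10  0xdf  0xb7  0xcc  0xd6  0xd1  0x44 ]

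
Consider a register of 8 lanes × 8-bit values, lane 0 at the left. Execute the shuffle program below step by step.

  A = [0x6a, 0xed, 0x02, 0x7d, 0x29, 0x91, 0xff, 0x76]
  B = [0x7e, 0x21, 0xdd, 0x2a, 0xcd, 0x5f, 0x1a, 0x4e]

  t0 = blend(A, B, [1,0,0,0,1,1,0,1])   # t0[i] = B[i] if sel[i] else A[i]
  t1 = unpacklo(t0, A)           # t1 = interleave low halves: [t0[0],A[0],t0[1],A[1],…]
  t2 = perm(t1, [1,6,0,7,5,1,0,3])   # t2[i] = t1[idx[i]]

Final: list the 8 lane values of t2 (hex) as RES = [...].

RES = [ 0x6a  0x7d  0x7e  0x7d  0x02  0x6a  0x7e  0xed ]

t0 = [0x7e, 0xed, 0x02, 0x7d, 0xcd, 0x5f, 0xff, 0x4e]
t1 = [0x7e, 0x6a, 0xed, 0xed, 0x02, 0x02, 0x7d, 0x7d]
t2 = [0x6a, 0x7d, 0x7e, 0x7d, 0x02, 0x6a, 0x7e, 0xed]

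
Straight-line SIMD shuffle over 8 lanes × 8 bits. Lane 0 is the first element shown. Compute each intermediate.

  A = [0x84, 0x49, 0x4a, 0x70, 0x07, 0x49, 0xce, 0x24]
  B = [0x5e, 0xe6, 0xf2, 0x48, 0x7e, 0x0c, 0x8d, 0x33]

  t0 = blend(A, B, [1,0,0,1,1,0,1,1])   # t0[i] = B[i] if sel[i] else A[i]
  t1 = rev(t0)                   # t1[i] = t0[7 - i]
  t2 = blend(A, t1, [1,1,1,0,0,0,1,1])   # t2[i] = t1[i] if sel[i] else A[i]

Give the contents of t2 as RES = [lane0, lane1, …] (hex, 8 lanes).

RES = [ 0x33  0x8d  0x49  0x70  0x07  0x49  0x49  0x5e ]

→ t0 |5e|49|4a|48|7e|49|8d|33|
→ t1 |33|8d|49|7e|48|4a|49|5e|
→ t2 |33|8d|49|70|07|49|49|5e|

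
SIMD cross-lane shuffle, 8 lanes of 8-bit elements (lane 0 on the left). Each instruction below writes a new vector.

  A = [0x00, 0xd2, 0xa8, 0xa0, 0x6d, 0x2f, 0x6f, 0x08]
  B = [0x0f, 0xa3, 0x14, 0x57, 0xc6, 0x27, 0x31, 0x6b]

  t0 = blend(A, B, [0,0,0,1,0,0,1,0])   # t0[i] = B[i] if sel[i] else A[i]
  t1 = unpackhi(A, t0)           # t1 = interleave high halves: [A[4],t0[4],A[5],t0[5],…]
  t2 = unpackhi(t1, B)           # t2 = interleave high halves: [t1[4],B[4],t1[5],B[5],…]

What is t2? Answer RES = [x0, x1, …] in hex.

→ t0 |00|d2|a8|57|6d|2f|31|08|
→ t1 |6d|6d|2f|2f|6f|31|08|08|
→ t2 |6f|c6|31|27|08|31|08|6b|

RES = [ 0x6f  0xc6  0x31  0x27  0x08  0x31  0x08  0x6b ]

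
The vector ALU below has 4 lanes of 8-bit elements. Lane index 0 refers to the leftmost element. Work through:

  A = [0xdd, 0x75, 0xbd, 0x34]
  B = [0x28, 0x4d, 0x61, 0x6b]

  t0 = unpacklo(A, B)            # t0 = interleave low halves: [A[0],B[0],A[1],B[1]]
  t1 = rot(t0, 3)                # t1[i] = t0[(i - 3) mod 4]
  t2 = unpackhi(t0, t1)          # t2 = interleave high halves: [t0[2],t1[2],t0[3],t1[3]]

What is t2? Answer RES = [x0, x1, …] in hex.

t0 = [0xdd, 0x28, 0x75, 0x4d]
t1 = [0x28, 0x75, 0x4d, 0xdd]
t2 = [0x75, 0x4d, 0x4d, 0xdd]

RES = [0x75, 0x4d, 0x4d, 0xdd]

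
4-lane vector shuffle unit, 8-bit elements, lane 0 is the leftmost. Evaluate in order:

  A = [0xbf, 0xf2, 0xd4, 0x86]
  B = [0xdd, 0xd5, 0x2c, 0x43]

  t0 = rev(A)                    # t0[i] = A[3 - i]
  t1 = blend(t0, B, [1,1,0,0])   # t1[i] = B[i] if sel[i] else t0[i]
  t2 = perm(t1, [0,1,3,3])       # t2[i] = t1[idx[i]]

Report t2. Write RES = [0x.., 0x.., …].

  t0: 86 d4 f2 bf
  t1: dd d5 f2 bf
  t2: dd d5 bf bf

RES = [ 0xdd  0xd5  0xbf  0xbf ]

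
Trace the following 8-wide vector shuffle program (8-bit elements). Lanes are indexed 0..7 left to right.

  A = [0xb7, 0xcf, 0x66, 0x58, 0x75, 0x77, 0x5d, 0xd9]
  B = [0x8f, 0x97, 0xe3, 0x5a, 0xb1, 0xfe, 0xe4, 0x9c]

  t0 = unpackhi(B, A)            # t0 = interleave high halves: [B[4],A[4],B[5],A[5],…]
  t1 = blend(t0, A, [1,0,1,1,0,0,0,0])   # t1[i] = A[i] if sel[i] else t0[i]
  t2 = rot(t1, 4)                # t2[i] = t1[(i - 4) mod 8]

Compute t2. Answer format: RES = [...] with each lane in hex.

RES = [0xe4, 0x5d, 0x9c, 0xd9, 0xb7, 0x75, 0x66, 0x58]

→ t0 |b1|75|fe|77|e4|5d|9c|d9|
→ t1 |b7|75|66|58|e4|5d|9c|d9|
→ t2 |e4|5d|9c|d9|b7|75|66|58|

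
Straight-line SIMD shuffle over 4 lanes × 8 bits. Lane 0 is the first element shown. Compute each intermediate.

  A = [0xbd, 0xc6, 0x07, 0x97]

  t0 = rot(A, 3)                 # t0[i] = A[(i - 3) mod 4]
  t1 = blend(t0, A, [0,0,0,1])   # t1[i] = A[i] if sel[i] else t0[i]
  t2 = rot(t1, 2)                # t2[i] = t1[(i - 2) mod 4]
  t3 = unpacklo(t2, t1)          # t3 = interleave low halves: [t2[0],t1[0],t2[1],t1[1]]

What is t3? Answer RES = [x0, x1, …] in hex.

  t0: c6 07 97 bd
  t1: c6 07 97 97
  t2: 97 97 c6 07
  t3: 97 c6 97 07

RES = [ 0x97  0xc6  0x97  0x07 ]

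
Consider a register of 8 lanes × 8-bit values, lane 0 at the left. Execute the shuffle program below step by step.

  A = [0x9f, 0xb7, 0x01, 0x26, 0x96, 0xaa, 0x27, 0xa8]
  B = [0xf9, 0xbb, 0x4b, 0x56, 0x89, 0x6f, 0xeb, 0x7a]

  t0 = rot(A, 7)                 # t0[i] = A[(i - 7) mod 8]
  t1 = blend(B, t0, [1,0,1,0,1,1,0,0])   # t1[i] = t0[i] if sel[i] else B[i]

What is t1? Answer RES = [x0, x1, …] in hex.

→ t0 |b7|01|26|96|aa|27|a8|9f|
→ t1 |b7|bb|26|56|aa|27|eb|7a|

RES = [0xb7, 0xbb, 0x26, 0x56, 0xaa, 0x27, 0xeb, 0x7a]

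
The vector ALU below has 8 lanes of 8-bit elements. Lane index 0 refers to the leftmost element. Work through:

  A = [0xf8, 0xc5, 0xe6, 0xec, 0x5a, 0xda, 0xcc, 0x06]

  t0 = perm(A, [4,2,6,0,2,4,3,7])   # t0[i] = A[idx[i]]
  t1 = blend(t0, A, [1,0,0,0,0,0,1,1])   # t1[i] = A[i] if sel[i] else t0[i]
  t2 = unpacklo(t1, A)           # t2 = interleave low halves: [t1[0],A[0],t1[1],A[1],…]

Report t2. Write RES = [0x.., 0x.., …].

RES = [ 0xf8  0xf8  0xe6  0xc5  0xcc  0xe6  0xf8  0xec ]

  t0: 5a e6 cc f8 e6 5a ec 06
  t1: f8 e6 cc f8 e6 5a cc 06
  t2: f8 f8 e6 c5 cc e6 f8 ec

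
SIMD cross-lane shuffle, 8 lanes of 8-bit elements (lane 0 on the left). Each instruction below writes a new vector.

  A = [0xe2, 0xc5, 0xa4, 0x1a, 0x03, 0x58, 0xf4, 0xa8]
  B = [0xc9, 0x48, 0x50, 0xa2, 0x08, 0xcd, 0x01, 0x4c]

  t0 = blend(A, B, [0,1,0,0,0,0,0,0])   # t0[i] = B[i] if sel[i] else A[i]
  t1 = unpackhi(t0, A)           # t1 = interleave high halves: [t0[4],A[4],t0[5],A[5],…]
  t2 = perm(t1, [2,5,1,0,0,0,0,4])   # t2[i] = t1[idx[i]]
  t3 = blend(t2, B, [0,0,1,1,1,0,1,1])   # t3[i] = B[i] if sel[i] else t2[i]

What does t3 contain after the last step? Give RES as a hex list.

  t0: e2 48 a4 1a 03 58 f4 a8
  t1: 03 03 58 58 f4 f4 a8 a8
  t2: 58 f4 03 03 03 03 03 f4
  t3: 58 f4 50 a2 08 03 01 4c

RES = [ 0x58  0xf4  0x50  0xa2  0x08  0x03  0x01  0x4c ]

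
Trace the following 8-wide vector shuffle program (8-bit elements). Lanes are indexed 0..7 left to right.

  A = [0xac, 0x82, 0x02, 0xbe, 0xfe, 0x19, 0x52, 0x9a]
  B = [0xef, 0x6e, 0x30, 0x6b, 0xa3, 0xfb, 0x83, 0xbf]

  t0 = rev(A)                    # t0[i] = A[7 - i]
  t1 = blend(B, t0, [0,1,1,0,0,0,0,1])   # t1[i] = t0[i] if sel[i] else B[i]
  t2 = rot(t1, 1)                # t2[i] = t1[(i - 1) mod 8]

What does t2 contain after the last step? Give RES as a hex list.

t0 = [0x9a, 0x52, 0x19, 0xfe, 0xbe, 0x02, 0x82, 0xac]
t1 = [0xef, 0x52, 0x19, 0x6b, 0xa3, 0xfb, 0x83, 0xac]
t2 = [0xac, 0xef, 0x52, 0x19, 0x6b, 0xa3, 0xfb, 0x83]

RES = [0xac, 0xef, 0x52, 0x19, 0x6b, 0xa3, 0xfb, 0x83]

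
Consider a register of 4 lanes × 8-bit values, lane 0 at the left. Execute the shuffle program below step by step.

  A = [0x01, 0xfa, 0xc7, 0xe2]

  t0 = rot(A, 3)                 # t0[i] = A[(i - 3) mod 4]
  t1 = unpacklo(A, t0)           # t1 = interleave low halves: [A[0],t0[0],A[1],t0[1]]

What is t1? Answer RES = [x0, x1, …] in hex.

RES = [0x01, 0xfa, 0xfa, 0xc7]

t0 = [0xfa, 0xc7, 0xe2, 0x01]
t1 = [0x01, 0xfa, 0xfa, 0xc7]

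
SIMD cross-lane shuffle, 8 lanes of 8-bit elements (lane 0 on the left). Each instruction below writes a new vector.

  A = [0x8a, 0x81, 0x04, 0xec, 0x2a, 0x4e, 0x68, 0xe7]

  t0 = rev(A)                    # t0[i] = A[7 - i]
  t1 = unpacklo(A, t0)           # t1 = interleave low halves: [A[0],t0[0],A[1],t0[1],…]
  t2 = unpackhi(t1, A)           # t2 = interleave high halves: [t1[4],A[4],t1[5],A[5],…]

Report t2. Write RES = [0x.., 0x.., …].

RES = [ 0x04  0x2a  0x4e  0x4e  0xec  0x68  0x2a  0xe7 ]

  t0: e7 68 4e 2a ec 04 81 8a
  t1: 8a e7 81 68 04 4e ec 2a
  t2: 04 2a 4e 4e ec 68 2a e7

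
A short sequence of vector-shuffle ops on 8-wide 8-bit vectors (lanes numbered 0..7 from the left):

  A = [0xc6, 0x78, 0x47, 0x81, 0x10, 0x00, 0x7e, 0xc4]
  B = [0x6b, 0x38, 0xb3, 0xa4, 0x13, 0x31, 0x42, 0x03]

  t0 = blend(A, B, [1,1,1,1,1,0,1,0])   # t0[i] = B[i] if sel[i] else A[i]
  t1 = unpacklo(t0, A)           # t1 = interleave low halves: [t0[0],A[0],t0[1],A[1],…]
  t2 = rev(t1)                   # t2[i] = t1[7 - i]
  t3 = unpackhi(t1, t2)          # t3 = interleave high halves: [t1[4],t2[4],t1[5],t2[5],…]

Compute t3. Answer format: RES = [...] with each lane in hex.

  t0: 6b 38 b3 a4 13 00 42 c4
  t1: 6b c6 38 78 b3 47 a4 81
  t2: 81 a4 47 b3 78 38 c6 6b
  t3: b3 78 47 38 a4 c6 81 6b

RES = [0xb3, 0x78, 0x47, 0x38, 0xa4, 0xc6, 0x81, 0x6b]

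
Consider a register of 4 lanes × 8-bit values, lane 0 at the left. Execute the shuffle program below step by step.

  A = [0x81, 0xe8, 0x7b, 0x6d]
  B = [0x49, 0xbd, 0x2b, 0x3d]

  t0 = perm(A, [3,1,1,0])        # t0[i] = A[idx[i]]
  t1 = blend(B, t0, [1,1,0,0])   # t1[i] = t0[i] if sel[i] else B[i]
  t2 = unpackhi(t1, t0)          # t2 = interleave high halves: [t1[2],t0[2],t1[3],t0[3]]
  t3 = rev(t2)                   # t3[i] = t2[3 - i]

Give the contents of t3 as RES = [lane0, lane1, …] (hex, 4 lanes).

RES = [ 0x81  0x3d  0xe8  0x2b ]

  t0: 6d e8 e8 81
  t1: 6d e8 2b 3d
  t2: 2b e8 3d 81
  t3: 81 3d e8 2b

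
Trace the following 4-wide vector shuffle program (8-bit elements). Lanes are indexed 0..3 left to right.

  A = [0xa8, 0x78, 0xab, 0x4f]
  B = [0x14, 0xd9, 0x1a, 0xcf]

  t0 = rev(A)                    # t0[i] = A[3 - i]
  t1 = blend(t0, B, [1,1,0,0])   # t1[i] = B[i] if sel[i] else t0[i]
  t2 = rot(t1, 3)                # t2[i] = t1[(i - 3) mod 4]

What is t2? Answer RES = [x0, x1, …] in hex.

t0 = [0x4f, 0xab, 0x78, 0xa8]
t1 = [0x14, 0xd9, 0x78, 0xa8]
t2 = [0xd9, 0x78, 0xa8, 0x14]

RES = [0xd9, 0x78, 0xa8, 0x14]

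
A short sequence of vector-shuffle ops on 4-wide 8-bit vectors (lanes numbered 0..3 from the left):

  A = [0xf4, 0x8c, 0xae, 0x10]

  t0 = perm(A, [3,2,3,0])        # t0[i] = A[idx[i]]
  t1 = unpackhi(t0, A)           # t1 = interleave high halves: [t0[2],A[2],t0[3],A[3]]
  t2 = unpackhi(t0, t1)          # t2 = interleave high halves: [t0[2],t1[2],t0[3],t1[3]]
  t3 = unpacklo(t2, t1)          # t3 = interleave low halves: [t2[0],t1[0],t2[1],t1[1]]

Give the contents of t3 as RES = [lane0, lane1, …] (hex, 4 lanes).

RES = [0x10, 0x10, 0xf4, 0xae]

  t0: 10 ae 10 f4
  t1: 10 ae f4 10
  t2: 10 f4 f4 10
  t3: 10 10 f4 ae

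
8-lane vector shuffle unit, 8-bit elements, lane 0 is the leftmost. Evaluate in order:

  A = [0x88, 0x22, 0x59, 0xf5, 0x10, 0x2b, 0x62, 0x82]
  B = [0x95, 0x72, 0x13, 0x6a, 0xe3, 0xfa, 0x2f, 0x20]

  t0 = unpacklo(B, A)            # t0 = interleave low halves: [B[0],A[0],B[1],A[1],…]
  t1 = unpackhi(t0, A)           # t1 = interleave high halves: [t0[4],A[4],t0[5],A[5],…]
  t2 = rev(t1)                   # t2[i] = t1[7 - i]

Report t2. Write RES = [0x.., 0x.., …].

→ t0 |95|88|72|22|13|59|6a|f5|
→ t1 |13|10|59|2b|6a|62|f5|82|
→ t2 |82|f5|62|6a|2b|59|10|13|

RES = [ 0x82  0xf5  0x62  0x6a  0x2b  0x59  0x10  0x13 ]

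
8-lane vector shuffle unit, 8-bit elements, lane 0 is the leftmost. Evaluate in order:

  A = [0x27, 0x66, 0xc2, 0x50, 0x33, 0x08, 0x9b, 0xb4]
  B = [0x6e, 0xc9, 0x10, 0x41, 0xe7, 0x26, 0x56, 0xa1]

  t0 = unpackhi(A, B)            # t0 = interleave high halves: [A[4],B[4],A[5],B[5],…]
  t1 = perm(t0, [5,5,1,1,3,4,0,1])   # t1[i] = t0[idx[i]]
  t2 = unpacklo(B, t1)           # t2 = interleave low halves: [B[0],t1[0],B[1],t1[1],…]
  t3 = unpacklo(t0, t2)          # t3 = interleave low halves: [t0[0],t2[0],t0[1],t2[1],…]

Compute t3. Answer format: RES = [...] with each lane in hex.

→ t0 |33|e7|08|26|9b|56|b4|a1|
→ t1 |56|56|e7|e7|26|9b|33|e7|
→ t2 |6e|56|c9|56|10|e7|41|e7|
→ t3 |33|6e|e7|56|08|c9|26|56|

RES = [ 0x33  0x6e  0xe7  0x56  0x08  0xc9  0x26  0x56 ]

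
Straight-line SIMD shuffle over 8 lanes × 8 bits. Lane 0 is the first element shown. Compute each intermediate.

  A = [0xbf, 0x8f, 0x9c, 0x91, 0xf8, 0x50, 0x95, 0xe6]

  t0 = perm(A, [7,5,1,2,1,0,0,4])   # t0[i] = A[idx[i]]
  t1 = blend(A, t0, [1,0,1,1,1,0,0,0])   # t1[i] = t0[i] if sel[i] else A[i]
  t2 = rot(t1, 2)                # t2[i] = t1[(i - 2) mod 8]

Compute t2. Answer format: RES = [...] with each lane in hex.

→ t0 |e6|50|8f|9c|8f|bf|bf|f8|
→ t1 |e6|8f|8f|9c|8f|50|95|e6|
→ t2 |95|e6|e6|8f|8f|9c|8f|50|

RES = [0x95, 0xe6, 0xe6, 0x8f, 0x8f, 0x9c, 0x8f, 0x50]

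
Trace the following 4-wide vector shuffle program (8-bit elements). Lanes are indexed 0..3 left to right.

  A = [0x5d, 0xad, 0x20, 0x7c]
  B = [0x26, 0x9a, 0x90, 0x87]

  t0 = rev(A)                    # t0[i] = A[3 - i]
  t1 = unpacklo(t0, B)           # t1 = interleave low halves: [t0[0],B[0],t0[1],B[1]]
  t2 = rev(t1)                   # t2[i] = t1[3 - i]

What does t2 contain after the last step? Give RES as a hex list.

→ t0 |7c|20|ad|5d|
→ t1 |7c|26|20|9a|
→ t2 |9a|20|26|7c|

RES = [ 0x9a  0x20  0x26  0x7c ]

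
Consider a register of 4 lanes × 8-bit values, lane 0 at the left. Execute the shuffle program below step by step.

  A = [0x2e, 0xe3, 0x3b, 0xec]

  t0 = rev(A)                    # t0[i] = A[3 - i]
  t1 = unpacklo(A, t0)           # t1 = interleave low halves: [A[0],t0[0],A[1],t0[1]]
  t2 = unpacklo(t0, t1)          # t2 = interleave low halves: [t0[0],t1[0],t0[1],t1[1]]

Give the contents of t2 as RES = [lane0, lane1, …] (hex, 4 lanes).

RES = [ 0xec  0x2e  0x3b  0xec ]

t0 = [0xec, 0x3b, 0xe3, 0x2e]
t1 = [0x2e, 0xec, 0xe3, 0x3b]
t2 = [0xec, 0x2e, 0x3b, 0xec]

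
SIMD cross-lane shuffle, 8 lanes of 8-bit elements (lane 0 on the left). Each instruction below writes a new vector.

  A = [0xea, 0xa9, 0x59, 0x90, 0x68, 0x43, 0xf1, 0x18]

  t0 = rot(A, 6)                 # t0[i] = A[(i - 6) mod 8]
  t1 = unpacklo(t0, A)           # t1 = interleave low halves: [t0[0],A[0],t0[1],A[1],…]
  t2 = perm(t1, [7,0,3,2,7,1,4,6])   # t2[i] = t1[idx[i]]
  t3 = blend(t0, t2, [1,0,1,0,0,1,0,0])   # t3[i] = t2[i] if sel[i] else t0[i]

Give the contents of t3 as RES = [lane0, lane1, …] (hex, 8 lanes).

→ t0 |59|90|68|43|f1|18|ea|a9|
→ t1 |59|ea|90|a9|68|59|43|90|
→ t2 |90|59|a9|90|90|ea|68|43|
→ t3 |90|90|a9|43|f1|ea|ea|a9|

RES = [0x90, 0x90, 0xa9, 0x43, 0xf1, 0xea, 0xea, 0xa9]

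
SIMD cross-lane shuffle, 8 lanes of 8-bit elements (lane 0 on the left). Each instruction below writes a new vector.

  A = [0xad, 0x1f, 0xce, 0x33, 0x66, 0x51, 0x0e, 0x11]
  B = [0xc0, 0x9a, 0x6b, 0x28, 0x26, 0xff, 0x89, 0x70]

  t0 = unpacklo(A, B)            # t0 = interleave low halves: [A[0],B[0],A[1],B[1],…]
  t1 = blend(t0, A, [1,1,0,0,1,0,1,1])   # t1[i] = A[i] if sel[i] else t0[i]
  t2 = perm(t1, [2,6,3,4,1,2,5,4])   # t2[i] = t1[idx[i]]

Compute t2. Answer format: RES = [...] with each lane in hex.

  t0: ad c0 1f 9a ce 6b 33 28
  t1: ad 1f 1f 9a 66 6b 0e 11
  t2: 1f 0e 9a 66 1f 1f 6b 66

RES = [ 0x1f  0x0e  0x9a  0x66  0x1f  0x1f  0x6b  0x66 ]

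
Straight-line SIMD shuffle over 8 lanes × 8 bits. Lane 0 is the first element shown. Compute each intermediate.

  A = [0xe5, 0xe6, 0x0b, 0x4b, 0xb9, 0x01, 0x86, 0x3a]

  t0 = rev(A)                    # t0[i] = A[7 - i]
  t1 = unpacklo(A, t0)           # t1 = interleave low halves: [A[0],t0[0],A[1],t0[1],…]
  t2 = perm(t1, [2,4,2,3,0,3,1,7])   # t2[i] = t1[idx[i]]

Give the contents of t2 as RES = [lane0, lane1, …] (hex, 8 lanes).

RES = [0xe6, 0x0b, 0xe6, 0x86, 0xe5, 0x86, 0x3a, 0xb9]

→ t0 |3a|86|01|b9|4b|0b|e6|e5|
→ t1 |e5|3a|e6|86|0b|01|4b|b9|
→ t2 |e6|0b|e6|86|e5|86|3a|b9|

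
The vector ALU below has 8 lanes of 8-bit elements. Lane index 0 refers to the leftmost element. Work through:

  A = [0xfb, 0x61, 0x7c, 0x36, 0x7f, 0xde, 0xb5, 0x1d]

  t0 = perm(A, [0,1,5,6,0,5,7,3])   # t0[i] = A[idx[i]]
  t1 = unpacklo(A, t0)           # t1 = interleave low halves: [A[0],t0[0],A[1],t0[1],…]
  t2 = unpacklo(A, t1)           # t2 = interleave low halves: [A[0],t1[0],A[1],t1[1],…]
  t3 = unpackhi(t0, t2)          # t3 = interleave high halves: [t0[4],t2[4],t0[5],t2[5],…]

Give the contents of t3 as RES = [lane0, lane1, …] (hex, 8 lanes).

RES = [ 0xfb  0x7c  0xde  0x61  0x1d  0x36  0x36  0x61 ]

  t0: fb 61 de b5 fb de 1d 36
  t1: fb fb 61 61 7c de 36 b5
  t2: fb fb 61 fb 7c 61 36 61
  t3: fb 7c de 61 1d 36 36 61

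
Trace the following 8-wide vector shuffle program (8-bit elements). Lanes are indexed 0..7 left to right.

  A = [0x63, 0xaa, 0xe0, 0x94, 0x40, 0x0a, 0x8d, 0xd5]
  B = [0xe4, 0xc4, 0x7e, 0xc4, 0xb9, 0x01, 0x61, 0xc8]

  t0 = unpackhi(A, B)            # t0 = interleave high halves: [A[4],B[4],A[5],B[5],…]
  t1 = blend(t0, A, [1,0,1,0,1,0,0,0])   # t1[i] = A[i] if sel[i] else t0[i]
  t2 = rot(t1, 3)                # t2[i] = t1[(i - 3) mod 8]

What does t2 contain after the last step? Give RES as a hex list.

RES = [0x61, 0xd5, 0xc8, 0x63, 0xb9, 0xe0, 0x01, 0x40]

  t0: 40 b9 0a 01 8d 61 d5 c8
  t1: 63 b9 e0 01 40 61 d5 c8
  t2: 61 d5 c8 63 b9 e0 01 40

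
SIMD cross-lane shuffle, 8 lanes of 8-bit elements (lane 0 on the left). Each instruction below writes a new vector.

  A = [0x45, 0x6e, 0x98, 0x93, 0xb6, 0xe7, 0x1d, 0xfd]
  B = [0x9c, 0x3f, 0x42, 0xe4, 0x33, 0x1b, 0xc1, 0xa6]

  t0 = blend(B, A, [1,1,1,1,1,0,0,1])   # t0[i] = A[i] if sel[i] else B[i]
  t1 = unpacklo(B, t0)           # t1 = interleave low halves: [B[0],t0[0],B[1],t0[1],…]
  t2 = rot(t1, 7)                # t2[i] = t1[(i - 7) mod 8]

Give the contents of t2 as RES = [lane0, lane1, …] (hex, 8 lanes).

RES = [0x45, 0x3f, 0x6e, 0x42, 0x98, 0xe4, 0x93, 0x9c]

  t0: 45 6e 98 93 b6 1b c1 fd
  t1: 9c 45 3f 6e 42 98 e4 93
  t2: 45 3f 6e 42 98 e4 93 9c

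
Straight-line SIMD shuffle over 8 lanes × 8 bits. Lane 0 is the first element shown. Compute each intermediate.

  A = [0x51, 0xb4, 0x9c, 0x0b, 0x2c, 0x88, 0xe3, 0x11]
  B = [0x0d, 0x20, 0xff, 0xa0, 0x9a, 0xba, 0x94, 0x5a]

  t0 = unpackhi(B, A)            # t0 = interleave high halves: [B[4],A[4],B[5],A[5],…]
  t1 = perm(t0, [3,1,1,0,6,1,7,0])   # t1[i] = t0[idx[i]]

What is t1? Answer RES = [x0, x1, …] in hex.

t0 = [0x9a, 0x2c, 0xba, 0x88, 0x94, 0xe3, 0x5a, 0x11]
t1 = [0x88, 0x2c, 0x2c, 0x9a, 0x5a, 0x2c, 0x11, 0x9a]

RES = [0x88, 0x2c, 0x2c, 0x9a, 0x5a, 0x2c, 0x11, 0x9a]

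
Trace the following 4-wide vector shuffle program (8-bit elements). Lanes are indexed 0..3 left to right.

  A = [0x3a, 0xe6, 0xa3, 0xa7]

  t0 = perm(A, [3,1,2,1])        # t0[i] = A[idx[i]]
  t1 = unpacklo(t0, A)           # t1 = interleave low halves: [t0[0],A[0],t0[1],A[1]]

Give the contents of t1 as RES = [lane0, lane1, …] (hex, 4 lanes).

→ t0 |a7|e6|a3|e6|
→ t1 |a7|3a|e6|e6|

RES = [0xa7, 0x3a, 0xe6, 0xe6]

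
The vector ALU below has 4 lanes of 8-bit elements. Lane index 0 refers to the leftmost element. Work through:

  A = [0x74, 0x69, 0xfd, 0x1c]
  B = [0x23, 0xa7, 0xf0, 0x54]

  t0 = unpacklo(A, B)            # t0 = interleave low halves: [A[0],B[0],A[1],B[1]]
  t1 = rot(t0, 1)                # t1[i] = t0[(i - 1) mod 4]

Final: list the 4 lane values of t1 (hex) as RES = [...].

  t0: 74 23 69 a7
  t1: a7 74 23 69

RES = [ 0xa7  0x74  0x23  0x69 ]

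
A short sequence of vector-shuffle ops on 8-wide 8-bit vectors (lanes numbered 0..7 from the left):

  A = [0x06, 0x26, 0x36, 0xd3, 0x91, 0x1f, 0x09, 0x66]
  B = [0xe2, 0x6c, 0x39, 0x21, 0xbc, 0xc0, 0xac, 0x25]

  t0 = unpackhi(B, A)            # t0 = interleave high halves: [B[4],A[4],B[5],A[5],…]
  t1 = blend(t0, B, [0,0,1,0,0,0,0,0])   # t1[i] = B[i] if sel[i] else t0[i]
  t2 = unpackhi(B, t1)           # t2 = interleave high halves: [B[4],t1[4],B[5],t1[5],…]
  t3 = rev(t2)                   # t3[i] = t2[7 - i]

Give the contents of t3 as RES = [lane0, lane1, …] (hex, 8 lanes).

→ t0 |bc|91|c0|1f|ac|09|25|66|
→ t1 |bc|91|39|1f|ac|09|25|66|
→ t2 |bc|ac|c0|09|ac|25|25|66|
→ t3 |66|25|25|ac|09|c0|ac|bc|

RES = [ 0x66  0x25  0x25  0xac  0x09  0xc0  0xac  0xbc ]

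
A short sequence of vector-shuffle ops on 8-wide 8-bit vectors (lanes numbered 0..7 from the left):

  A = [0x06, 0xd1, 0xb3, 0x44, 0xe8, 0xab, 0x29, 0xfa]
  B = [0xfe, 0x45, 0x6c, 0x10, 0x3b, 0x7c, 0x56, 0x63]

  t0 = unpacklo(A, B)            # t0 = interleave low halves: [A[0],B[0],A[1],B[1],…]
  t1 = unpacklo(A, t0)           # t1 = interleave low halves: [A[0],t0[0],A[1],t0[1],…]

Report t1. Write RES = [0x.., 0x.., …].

RES = [0x06, 0x06, 0xd1, 0xfe, 0xb3, 0xd1, 0x44, 0x45]

  t0: 06 fe d1 45 b3 6c 44 10
  t1: 06 06 d1 fe b3 d1 44 45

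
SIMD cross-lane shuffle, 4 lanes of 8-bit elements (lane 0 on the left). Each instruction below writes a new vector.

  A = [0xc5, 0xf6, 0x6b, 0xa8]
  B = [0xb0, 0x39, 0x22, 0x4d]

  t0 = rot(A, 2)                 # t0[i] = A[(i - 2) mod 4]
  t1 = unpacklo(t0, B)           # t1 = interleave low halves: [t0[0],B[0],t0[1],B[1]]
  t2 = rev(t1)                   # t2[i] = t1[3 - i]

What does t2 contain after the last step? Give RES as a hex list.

→ t0 |6b|a8|c5|f6|
→ t1 |6b|b0|a8|39|
→ t2 |39|a8|b0|6b|

RES = [0x39, 0xa8, 0xb0, 0x6b]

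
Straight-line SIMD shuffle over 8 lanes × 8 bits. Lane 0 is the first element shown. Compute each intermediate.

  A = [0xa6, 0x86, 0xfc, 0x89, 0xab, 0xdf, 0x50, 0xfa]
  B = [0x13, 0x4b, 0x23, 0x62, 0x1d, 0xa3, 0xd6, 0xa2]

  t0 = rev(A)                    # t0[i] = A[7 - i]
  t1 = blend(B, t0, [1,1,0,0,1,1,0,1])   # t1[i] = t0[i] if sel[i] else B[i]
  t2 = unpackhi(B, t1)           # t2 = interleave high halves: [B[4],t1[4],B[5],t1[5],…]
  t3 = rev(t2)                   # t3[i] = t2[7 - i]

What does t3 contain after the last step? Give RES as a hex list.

  t0: fa 50 df ab 89 fc 86 a6
  t1: fa 50 23 62 89 fc d6 a6
  t2: 1d 89 a3 fc d6 d6 a2 a6
  t3: a6 a2 d6 d6 fc a3 89 1d

RES = [0xa6, 0xa2, 0xd6, 0xd6, 0xfc, 0xa3, 0x89, 0x1d]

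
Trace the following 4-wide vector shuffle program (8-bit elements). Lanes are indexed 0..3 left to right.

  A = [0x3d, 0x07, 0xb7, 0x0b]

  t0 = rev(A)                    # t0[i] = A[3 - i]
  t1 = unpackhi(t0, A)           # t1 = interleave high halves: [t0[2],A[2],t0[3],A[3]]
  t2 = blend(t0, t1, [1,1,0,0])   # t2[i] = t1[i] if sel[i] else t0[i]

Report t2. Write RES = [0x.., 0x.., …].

→ t0 |0b|b7|07|3d|
→ t1 |07|b7|3d|0b|
→ t2 |07|b7|07|3d|

RES = [0x07, 0xb7, 0x07, 0x3d]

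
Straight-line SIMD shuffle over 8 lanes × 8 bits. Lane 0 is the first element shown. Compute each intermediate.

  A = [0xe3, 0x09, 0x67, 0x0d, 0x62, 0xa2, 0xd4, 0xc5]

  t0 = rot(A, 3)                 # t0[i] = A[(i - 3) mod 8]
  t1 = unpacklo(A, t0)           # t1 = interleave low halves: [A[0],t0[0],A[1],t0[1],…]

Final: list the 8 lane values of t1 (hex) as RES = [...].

  t0: a2 d4 c5 e3 09 67 0d 62
  t1: e3 a2 09 d4 67 c5 0d e3

RES = [0xe3, 0xa2, 0x09, 0xd4, 0x67, 0xc5, 0x0d, 0xe3]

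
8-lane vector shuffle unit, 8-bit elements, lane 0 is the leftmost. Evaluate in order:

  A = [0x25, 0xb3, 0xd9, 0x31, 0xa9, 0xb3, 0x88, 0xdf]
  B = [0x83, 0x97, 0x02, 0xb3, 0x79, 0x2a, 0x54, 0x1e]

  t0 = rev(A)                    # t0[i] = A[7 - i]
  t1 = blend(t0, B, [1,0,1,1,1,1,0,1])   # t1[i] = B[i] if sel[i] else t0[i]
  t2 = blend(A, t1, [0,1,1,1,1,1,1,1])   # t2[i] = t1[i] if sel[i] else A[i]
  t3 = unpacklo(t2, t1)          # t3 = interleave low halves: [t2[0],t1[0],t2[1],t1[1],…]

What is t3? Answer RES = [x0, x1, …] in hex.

RES = [0x25, 0x83, 0x88, 0x88, 0x02, 0x02, 0xb3, 0xb3]

t0 = [0xdf, 0x88, 0xb3, 0xa9, 0x31, 0xd9, 0xb3, 0x25]
t1 = [0x83, 0x88, 0x02, 0xb3, 0x79, 0x2a, 0xb3, 0x1e]
t2 = [0x25, 0x88, 0x02, 0xb3, 0x79, 0x2a, 0xb3, 0x1e]
t3 = [0x25, 0x83, 0x88, 0x88, 0x02, 0x02, 0xb3, 0xb3]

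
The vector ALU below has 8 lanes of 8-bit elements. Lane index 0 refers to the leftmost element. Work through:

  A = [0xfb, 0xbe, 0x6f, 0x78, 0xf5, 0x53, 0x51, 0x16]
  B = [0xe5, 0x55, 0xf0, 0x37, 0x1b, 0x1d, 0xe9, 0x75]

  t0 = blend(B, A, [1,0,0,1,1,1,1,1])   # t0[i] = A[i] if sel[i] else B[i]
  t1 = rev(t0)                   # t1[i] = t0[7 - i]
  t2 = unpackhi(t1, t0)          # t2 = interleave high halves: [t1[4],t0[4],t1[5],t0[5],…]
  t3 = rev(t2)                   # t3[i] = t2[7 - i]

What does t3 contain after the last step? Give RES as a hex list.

RES = [0x16, 0xfb, 0x51, 0x55, 0x53, 0xf0, 0xf5, 0x78]

  t0: fb 55 f0 78 f5 53 51 16
  t1: 16 51 53 f5 78 f0 55 fb
  t2: 78 f5 f0 53 55 51 fb 16
  t3: 16 fb 51 55 53 f0 f5 78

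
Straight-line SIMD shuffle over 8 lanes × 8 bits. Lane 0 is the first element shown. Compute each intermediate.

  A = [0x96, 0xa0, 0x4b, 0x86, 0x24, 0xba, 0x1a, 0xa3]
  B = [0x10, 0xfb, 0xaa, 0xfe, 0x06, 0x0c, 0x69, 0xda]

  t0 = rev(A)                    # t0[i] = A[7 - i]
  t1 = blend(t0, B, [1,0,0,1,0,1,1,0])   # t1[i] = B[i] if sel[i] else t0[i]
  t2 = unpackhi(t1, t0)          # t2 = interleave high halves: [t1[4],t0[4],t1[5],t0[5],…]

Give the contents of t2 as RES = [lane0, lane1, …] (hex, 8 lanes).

  t0: a3 1a ba 24 86 4b a0 96
  t1: 10 1a ba fe 86 0c 69 96
  t2: 86 86 0c 4b 69 a0 96 96

RES = [0x86, 0x86, 0x0c, 0x4b, 0x69, 0xa0, 0x96, 0x96]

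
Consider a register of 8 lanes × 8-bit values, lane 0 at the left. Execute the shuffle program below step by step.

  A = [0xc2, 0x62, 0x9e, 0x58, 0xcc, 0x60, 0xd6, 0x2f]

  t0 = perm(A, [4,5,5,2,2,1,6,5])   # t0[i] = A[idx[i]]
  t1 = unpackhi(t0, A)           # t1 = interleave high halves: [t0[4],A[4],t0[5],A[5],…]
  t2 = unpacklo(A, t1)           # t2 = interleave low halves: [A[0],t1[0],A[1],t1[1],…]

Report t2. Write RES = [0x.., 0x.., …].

RES = [0xc2, 0x9e, 0x62, 0xcc, 0x9e, 0x62, 0x58, 0x60]

t0 = [0xcc, 0x60, 0x60, 0x9e, 0x9e, 0x62, 0xd6, 0x60]
t1 = [0x9e, 0xcc, 0x62, 0x60, 0xd6, 0xd6, 0x60, 0x2f]
t2 = [0xc2, 0x9e, 0x62, 0xcc, 0x9e, 0x62, 0x58, 0x60]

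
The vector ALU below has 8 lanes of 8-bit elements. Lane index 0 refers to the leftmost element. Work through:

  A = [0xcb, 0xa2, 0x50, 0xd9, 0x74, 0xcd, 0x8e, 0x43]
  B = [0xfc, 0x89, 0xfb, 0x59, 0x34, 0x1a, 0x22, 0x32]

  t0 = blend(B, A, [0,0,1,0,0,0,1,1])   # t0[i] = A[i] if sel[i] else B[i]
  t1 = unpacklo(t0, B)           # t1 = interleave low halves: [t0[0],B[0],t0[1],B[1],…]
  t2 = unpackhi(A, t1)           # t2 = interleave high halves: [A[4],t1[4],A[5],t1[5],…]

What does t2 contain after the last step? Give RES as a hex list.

RES = [0x74, 0x50, 0xcd, 0xfb, 0x8e, 0x59, 0x43, 0x59]

t0 = [0xfc, 0x89, 0x50, 0x59, 0x34, 0x1a, 0x8e, 0x43]
t1 = [0xfc, 0xfc, 0x89, 0x89, 0x50, 0xfb, 0x59, 0x59]
t2 = [0x74, 0x50, 0xcd, 0xfb, 0x8e, 0x59, 0x43, 0x59]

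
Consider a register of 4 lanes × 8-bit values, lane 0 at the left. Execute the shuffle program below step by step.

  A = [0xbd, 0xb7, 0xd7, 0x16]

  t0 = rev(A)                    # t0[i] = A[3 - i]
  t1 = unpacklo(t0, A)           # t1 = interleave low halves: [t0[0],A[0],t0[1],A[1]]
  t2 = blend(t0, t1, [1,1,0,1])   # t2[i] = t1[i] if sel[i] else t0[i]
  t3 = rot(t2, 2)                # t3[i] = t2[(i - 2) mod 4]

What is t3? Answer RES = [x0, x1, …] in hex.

RES = [0xb7, 0xb7, 0x16, 0xbd]

→ t0 |16|d7|b7|bd|
→ t1 |16|bd|d7|b7|
→ t2 |16|bd|b7|b7|
→ t3 |b7|b7|16|bd|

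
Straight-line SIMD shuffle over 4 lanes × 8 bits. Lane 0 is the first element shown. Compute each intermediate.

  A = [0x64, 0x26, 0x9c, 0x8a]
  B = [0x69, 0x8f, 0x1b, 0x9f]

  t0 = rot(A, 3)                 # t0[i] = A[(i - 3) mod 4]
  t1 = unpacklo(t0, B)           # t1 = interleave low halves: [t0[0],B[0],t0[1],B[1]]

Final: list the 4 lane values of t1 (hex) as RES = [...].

t0 = [0x26, 0x9c, 0x8a, 0x64]
t1 = [0x26, 0x69, 0x9c, 0x8f]

RES = [ 0x26  0x69  0x9c  0x8f ]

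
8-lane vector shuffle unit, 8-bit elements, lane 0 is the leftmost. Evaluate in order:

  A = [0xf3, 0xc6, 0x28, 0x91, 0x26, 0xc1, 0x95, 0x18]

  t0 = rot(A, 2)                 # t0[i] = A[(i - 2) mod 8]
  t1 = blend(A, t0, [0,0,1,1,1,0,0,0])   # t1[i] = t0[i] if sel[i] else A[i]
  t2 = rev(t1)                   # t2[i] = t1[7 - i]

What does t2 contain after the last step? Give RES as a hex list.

  t0: 95 18 f3 c6 28 91 26 c1
  t1: f3 c6 f3 c6 28 c1 95 18
  t2: 18 95 c1 28 c6 f3 c6 f3

RES = [0x18, 0x95, 0xc1, 0x28, 0xc6, 0xf3, 0xc6, 0xf3]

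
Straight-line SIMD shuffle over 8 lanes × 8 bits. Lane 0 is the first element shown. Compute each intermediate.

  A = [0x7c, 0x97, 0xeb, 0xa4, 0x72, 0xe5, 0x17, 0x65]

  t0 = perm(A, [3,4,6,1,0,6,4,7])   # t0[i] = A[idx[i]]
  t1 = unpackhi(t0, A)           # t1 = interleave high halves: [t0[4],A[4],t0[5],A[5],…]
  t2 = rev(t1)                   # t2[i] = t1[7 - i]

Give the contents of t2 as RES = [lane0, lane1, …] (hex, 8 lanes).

RES = [0x65, 0x65, 0x17, 0x72, 0xe5, 0x17, 0x72, 0x7c]

t0 = [0xa4, 0x72, 0x17, 0x97, 0x7c, 0x17, 0x72, 0x65]
t1 = [0x7c, 0x72, 0x17, 0xe5, 0x72, 0x17, 0x65, 0x65]
t2 = [0x65, 0x65, 0x17, 0x72, 0xe5, 0x17, 0x72, 0x7c]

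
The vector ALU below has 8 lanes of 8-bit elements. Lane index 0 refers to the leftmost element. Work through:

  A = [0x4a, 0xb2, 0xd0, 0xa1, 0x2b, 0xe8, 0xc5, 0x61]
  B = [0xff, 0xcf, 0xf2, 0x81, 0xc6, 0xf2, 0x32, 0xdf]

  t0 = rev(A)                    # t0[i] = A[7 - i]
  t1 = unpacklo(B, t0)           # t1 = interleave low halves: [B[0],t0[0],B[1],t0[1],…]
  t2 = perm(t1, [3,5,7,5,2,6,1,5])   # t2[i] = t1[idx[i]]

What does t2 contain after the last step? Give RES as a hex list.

RES = [ 0xc5  0xe8  0x2b  0xe8  0xcf  0x81  0x61  0xe8 ]

t0 = [0x61, 0xc5, 0xe8, 0x2b, 0xa1, 0xd0, 0xb2, 0x4a]
t1 = [0xff, 0x61, 0xcf, 0xc5, 0xf2, 0xe8, 0x81, 0x2b]
t2 = [0xc5, 0xe8, 0x2b, 0xe8, 0xcf, 0x81, 0x61, 0xe8]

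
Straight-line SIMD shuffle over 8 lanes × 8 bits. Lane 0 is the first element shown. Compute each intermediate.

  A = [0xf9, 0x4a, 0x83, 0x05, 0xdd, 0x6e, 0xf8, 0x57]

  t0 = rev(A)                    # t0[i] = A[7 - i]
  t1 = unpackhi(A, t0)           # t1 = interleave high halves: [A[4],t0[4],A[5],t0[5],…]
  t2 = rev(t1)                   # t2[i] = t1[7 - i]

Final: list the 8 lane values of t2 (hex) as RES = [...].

RES = [ 0xf9  0x57  0x4a  0xf8  0x83  0x6e  0x05  0xdd ]

→ t0 |57|f8|6e|dd|05|83|4a|f9|
→ t1 |dd|05|6e|83|f8|4a|57|f9|
→ t2 |f9|57|4a|f8|83|6e|05|dd|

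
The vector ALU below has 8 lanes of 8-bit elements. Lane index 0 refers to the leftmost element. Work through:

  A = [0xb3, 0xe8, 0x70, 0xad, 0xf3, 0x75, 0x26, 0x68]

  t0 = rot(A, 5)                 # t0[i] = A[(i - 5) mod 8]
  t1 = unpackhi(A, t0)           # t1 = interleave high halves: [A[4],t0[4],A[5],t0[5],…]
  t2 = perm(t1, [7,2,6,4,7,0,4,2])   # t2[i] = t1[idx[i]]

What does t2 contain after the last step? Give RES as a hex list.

  t0: ad f3 75 26 68 b3 e8 70
  t1: f3 68 75 b3 26 e8 68 70
  t2: 70 75 68 26 70 f3 26 75

RES = [ 0x70  0x75  0x68  0x26  0x70  0xf3  0x26  0x75 ]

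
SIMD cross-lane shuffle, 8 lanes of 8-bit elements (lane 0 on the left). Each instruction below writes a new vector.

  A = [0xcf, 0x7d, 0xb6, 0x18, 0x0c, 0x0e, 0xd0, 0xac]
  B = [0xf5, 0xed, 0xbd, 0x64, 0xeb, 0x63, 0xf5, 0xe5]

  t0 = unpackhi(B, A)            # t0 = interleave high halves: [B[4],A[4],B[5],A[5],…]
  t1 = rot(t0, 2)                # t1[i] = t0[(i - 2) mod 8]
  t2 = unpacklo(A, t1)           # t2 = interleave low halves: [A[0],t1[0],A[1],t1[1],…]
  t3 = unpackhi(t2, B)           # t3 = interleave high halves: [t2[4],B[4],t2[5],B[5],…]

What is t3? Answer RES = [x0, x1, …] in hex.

RES = [ 0xb6  0xeb  0xeb  0x63  0x18  0xf5  0x0c  0xe5 ]

  t0: eb 0c 63 0e f5 d0 e5 ac
  t1: e5 ac eb 0c 63 0e f5 d0
  t2: cf e5 7d ac b6 eb 18 0c
  t3: b6 eb eb 63 18 f5 0c e5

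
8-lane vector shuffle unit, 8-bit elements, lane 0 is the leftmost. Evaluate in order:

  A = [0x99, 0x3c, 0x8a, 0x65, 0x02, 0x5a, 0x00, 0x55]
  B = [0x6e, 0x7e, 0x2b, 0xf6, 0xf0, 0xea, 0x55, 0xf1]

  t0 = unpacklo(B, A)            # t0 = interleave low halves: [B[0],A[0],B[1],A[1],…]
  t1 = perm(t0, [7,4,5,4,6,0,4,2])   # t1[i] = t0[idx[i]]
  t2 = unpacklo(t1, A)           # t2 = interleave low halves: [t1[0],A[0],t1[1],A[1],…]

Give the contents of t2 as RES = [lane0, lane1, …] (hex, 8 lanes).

t0 = [0x6e, 0x99, 0x7e, 0x3c, 0x2b, 0x8a, 0xf6, 0x65]
t1 = [0x65, 0x2b, 0x8a, 0x2b, 0xf6, 0x6e, 0x2b, 0x7e]
t2 = [0x65, 0x99, 0x2b, 0x3c, 0x8a, 0x8a, 0x2b, 0x65]

RES = [ 0x65  0x99  0x2b  0x3c  0x8a  0x8a  0x2b  0x65 ]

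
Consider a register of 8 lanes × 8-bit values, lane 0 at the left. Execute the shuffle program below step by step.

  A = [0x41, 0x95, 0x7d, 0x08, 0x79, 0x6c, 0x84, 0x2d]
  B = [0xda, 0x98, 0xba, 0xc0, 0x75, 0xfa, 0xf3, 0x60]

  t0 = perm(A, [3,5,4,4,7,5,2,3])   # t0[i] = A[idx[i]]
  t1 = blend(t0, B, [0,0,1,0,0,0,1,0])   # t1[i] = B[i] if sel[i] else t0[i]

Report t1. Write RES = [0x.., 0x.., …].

  t0: 08 6c 79 79 2d 6c 7d 08
  t1: 08 6c ba 79 2d 6c f3 08

RES = [0x08, 0x6c, 0xba, 0x79, 0x2d, 0x6c, 0xf3, 0x08]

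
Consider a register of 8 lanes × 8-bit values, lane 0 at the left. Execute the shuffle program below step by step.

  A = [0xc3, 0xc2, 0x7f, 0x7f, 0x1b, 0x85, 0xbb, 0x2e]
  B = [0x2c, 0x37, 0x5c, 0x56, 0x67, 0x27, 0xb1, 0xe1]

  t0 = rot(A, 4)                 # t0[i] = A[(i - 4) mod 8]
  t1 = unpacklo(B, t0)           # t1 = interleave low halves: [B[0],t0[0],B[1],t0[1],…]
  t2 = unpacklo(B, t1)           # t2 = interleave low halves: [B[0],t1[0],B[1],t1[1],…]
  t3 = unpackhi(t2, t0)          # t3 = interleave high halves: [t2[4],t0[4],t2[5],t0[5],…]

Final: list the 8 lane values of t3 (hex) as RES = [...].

RES = [0x5c, 0xc3, 0x37, 0xc2, 0x56, 0x7f, 0x85, 0x7f]

  t0: 1b 85 bb 2e c3 c2 7f 7f
  t1: 2c 1b 37 85 5c bb 56 2e
  t2: 2c 2c 37 1b 5c 37 56 85
  t3: 5c c3 37 c2 56 7f 85 7f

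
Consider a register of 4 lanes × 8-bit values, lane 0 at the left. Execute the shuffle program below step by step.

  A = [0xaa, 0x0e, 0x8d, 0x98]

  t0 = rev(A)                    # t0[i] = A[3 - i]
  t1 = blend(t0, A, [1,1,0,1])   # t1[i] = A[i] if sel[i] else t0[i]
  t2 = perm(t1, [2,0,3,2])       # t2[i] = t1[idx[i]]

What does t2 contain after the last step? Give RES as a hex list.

→ t0 |98|8d|0e|aa|
→ t1 |aa|0e|0e|98|
→ t2 |0e|aa|98|0e|

RES = [0x0e, 0xaa, 0x98, 0x0e]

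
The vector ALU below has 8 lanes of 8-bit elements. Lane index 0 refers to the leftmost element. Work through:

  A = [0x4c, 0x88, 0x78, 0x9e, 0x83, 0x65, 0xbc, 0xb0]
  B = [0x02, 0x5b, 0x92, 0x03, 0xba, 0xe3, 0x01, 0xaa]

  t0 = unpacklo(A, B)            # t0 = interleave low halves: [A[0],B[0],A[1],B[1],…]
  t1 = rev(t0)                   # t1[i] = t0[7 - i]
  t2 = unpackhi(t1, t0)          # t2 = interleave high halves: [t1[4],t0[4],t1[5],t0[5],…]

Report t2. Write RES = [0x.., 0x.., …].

RES = [ 0x5b  0x78  0x88  0x92  0x02  0x9e  0x4c  0x03 ]

→ t0 |4c|02|88|5b|78|92|9e|03|
→ t1 |03|9e|92|78|5b|88|02|4c|
→ t2 |5b|78|88|92|02|9e|4c|03|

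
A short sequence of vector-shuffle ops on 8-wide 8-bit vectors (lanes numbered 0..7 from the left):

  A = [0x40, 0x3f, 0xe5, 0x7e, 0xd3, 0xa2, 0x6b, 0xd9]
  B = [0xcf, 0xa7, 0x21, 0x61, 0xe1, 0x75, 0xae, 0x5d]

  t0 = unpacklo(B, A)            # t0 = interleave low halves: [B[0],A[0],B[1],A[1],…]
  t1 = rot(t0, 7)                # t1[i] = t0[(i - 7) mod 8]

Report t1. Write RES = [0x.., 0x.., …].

RES = [ 0x40  0xa7  0x3f  0x21  0xe5  0x61  0x7e  0xcf ]

→ t0 |cf|40|a7|3f|21|e5|61|7e|
→ t1 |40|a7|3f|21|e5|61|7e|cf|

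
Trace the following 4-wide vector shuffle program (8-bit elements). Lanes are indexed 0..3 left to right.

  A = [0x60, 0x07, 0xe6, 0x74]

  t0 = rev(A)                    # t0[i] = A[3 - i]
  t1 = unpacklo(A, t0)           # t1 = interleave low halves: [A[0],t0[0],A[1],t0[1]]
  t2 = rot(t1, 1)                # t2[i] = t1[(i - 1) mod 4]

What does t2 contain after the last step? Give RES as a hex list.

→ t0 |74|e6|07|60|
→ t1 |60|74|07|e6|
→ t2 |e6|60|74|07|

RES = [0xe6, 0x60, 0x74, 0x07]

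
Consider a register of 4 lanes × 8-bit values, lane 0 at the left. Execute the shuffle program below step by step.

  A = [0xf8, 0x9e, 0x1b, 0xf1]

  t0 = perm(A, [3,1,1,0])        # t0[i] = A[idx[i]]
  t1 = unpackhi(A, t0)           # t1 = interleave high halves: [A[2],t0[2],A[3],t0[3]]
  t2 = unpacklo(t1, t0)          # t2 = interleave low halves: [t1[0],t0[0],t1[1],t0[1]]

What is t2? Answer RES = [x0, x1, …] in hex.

RES = [ 0x1b  0xf1  0x9e  0x9e ]

→ t0 |f1|9e|9e|f8|
→ t1 |1b|9e|f1|f8|
→ t2 |1b|f1|9e|9e|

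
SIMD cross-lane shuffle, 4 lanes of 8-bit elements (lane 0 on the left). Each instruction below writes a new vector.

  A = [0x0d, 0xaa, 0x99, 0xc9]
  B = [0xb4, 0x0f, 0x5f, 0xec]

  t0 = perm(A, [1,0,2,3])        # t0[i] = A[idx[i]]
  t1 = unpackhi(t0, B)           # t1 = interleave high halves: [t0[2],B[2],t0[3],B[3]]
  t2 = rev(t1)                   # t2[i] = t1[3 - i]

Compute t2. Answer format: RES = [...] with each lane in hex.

t0 = [0xaa, 0x0d, 0x99, 0xc9]
t1 = [0x99, 0x5f, 0xc9, 0xec]
t2 = [0xec, 0xc9, 0x5f, 0x99]

RES = [ 0xec  0xc9  0x5f  0x99 ]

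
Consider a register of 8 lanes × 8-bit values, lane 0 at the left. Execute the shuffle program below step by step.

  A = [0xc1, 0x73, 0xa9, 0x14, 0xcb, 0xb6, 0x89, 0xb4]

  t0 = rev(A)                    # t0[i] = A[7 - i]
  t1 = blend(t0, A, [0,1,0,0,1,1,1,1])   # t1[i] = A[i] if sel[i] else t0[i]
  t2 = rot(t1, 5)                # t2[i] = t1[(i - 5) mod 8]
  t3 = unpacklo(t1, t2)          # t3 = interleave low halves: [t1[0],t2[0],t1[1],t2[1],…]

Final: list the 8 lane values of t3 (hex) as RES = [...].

RES = [ 0xb4  0xcb  0x73  0xcb  0xb6  0xb6  0xcb  0x89 ]

  t0: b4 89 b6 cb 14 a9 73 c1
  t1: b4 73 b6 cb cb b6 89 b4
  t2: cb cb b6 89 b4 b4 73 b6
  t3: b4 cb 73 cb b6 b6 cb 89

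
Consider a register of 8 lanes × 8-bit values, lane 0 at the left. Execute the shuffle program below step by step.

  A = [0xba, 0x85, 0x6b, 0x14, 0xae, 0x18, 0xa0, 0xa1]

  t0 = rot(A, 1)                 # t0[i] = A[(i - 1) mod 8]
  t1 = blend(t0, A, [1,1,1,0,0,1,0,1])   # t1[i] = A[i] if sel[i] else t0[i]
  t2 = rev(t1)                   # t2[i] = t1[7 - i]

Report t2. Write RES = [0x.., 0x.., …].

→ t0 |a1|ba|85|6b|14|ae|18|a0|
→ t1 |ba|85|6b|6b|14|18|18|a1|
→ t2 |a1|18|18|14|6b|6b|85|ba|

RES = [0xa1, 0x18, 0x18, 0x14, 0x6b, 0x6b, 0x85, 0xba]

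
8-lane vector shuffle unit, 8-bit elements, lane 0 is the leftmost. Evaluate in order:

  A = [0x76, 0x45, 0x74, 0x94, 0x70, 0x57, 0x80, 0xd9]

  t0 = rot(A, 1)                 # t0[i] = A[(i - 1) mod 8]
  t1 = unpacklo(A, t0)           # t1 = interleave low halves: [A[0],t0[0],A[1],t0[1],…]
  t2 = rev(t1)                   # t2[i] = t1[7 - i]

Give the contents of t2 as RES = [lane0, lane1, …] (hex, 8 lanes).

  t0: d9 76 45 74 94 70 57 80
  t1: 76 d9 45 76 74 45 94 74
  t2: 74 94 45 74 76 45 d9 76

RES = [ 0x74  0x94  0x45  0x74  0x76  0x45  0xd9  0x76 ]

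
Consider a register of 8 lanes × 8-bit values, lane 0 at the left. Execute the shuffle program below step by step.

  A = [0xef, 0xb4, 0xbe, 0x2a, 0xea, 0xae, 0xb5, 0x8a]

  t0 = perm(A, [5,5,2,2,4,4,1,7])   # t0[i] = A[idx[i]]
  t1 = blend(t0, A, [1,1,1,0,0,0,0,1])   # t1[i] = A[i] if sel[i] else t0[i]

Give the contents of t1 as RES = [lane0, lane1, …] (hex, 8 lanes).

→ t0 |ae|ae|be|be|ea|ea|b4|8a|
→ t1 |ef|b4|be|be|ea|ea|b4|8a|

RES = [ 0xef  0xb4  0xbe  0xbe  0xea  0xea  0xb4  0x8a ]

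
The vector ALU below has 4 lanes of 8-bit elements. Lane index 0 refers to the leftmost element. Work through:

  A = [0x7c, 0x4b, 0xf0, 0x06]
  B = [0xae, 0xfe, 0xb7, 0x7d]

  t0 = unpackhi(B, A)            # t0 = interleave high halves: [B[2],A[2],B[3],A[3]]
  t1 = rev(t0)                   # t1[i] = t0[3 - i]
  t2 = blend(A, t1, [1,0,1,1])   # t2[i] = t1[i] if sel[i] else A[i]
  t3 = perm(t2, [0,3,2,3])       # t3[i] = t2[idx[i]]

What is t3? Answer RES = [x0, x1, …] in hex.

  t0: b7 f0 7d 06
  t1: 06 7d f0 b7
  t2: 06 4b f0 b7
  t3: 06 b7 f0 b7

RES = [ 0x06  0xb7  0xf0  0xb7 ]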